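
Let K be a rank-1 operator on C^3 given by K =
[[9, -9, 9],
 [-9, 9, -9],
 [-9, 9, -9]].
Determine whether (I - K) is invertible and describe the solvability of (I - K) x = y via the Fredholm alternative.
(I - K) is invertible (det(I - K) = -8 ≠ 0), so for every y in C^3 the equation (I - K) x = y has a unique solution.

K has rank 1, so it is an outer product K = u v^T: every row of K is a multiple of one row vector. Reading off the entries, u = (-3, 3, 3) and v = (-3, 3, -3) (row i of K equals u_i·v^T). A rank-one matrix u v^T satisfies K u = u (v·u) and kills the (2)-dimensional subspace v^⊥, so its characteristic polynomial is lambda^2 (lambda - v·u) with v·u = tr K = 9. Hence the eigenvalues of I - K are 1 (multiplicity 2) and 1 - (9) = -8, so det(I - K) = -8. (Direct check: I - K =
[[-8, 9, -9],
 [9, -8, 9],
 [9, -9, 10]]
has determinant -8.) The finite-dimensional Fredholm alternative says: either (I - K) is invertible, or ker(I - K) ≠ {0} and then range(I - K) = ker((I - K)^*)^⊥, with dim ker(I - K) = dim ker((I - K)^*). Since det(I - K) ≠ 0, 1 is not an eigenvalue of K and ker(I - K) = {0}, so we are in the first case: for every y there is a unique x = (I - K)^(-1) y. Explicitly, by the Sherman–Morrison formula, (I - u v^T)^(-1) = I + u v^T/(1 - v·u), i.e. (I - K)^(-1) = I + K/(-8).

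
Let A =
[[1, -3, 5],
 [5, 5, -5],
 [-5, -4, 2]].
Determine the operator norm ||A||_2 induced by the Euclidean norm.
||A||_2 ≈ 11.4918 (= sqrt(largest eigenvalue of A^T A))

||A||_2 = sigma_max(A) = sqrt(lambda_max(A^T A)). Form the symmetric matrix M = A^T A =
[[51, 42, -30],
 [42, 50, -48],
 [-30, -48, 54]].
Its characteristic polynomial (trace, sum of principal 2x2 minors, determinant of M give the coefficients) is
  p(λ) = det(λ I - M) = λ^3 - 155λ^2 + 3036λ - 900.
No integer candidate from the rational root theorem (±divisors of 900) is a root, so the roots are irrational. The cubic discriminant is Δ = 103706269776 > 0, so there are three distinct real roots. p(0) = -900 and p(1) = 1982 have opposite signs, so a root lies in (0, 1); Newton's method refines it to λ ≈ 0.3011. p(22) = 1520 and p(23) = -900 have opposite signs, so a root lies in (22, 23); Newton's method refines it to λ ≈ 22.6365. p(132) = -900 and p(133) = 13730 have opposite signs, so a root lies in (132, 133); Newton's method refines it to λ ≈ 132.0625. Check (Vieta): the three roots sum to 155, matching tr M = 155.
So the eigenvalues of A^T A are ≈ 0.3011, 22.6365, 132.0625 (all ≥ 0, as they must be for A^T A). The largest is λ_max ≈ 132.0625, hence ||A||_2 = sqrt(λ_max) ≈ 11.4918.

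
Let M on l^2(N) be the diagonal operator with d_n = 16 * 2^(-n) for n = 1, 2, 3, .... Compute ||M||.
||M|| = 8 (attained at n = 1)

For M diagonal, ||M|| = sup_n |d_n|. The sequence d_n = 16 * 2^(-n) is positive and strictly decreasing (ratio 2^(-1) < 1), so the supremum is d_1 = 16/2 = 8. Hence ||M|| = 8.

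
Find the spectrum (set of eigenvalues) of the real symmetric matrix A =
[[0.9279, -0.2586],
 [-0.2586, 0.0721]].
sigma(A) ≈ {0, 1}

A is real symmetric, so its spectrum consists of real eigenvalues. Expanding the characteristic polynomial of the displayed matrix gives
  det(λ I - A) = p(λ) = λ^2 + (-1)λ + (0).
Solving p(λ) = 0 yields eigenvalues ≈ 0, 1. (A is shown rounded to 4 decimals, so these recover the underlying integer eigenvalues to within that precision.)
Verification: the trace of A = 1 equals the sum of eigenvalues 1, and det(A) ≈ 0.0000 matches the eigenvalue product 0.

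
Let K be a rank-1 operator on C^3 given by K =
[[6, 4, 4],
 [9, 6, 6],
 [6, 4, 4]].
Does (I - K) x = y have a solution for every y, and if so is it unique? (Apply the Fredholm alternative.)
(I - K) is invertible (det(I - K) = -15 ≠ 0), so for every y in C^3 the equation (I - K) x = y has a unique solution.

K has rank 1, so it is an outer product K = u v^T: every row of K is a multiple of one row vector. Reading off the entries, u = (2, 3, 2) and v = (3, 2, 2) (row i of K equals u_i·v^T). A rank-one matrix u v^T satisfies K u = u (v·u) and kills the (2)-dimensional subspace v^⊥, so its characteristic polynomial is lambda^2 (lambda - v·u) with v·u = tr K = 16. Hence the eigenvalues of I - K are 1 (multiplicity 2) and 1 - (16) = -15, so det(I - K) = -15. (Direct check: I - K =
[[-5, -4, -4],
 [-9, -5, -6],
 [-6, -4, -3]]
has determinant -15.) The finite-dimensional Fredholm alternative says: either (I - K) is invertible, or ker(I - K) ≠ {0} and then range(I - K) = ker((I - K)^*)^⊥, with dim ker(I - K) = dim ker((I - K)^*). Since det(I - K) ≠ 0, 1 is not an eigenvalue of K and ker(I - K) = {0}, so we are in the first case: for every y there is a unique x = (I - K)^(-1) y. Explicitly, by the Sherman–Morrison formula, (I - u v^T)^(-1) = I + u v^T/(1 - v·u), i.e. (I - K)^(-1) = I + K/(-15).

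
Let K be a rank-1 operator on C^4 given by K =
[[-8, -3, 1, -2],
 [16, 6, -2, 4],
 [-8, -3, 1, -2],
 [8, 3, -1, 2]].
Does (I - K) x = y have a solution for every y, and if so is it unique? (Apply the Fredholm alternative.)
(I - K) is singular (det(I - K) = 0, i.e. 1 ∈ sigma(K)). (I - K) x = y is solvable iff y ⊥ ker((I - K)^*) = span{(-8, -3, 1, -2)}, i.e. iff -8y_1 - 3y_2 + y_3 - 2y_4 = 0. When solvable, the solutions are x = y + c·(1, -2, 1, -1), c arbitrary (ker(I - K) = span{(1, -2, 1, -1)}, dimension 1).

K has rank 1, so it is an outer product K = u v^T: every row of K is a multiple of one row vector. Reading off the entries, u = (1, -2, 1, -1) and v = (-8, -3, 1, -2) (row i of K equals u_i·v^T). A rank-one matrix u v^T satisfies K u = u (v·u) and kills the (3)-dimensional subspace v^⊥, so its characteristic polynomial is lambda^3 (lambda - v·u) with v·u = tr K = 1. Hence the eigenvalues of I - K are 1 (multiplicity 3) and 1 - (1) = 0, so det(I - K) = 0. (Direct check: I - K =
[[9, 3, -1, 2],
 [-16, -5, 2, -4],
 [8, 3, 0, 2],
 [-8, -3, 1, -1]]
has determinant 0.) So 1 is an eigenvalue of K and (I - K) is not invertible. The finite-dimensional Fredholm alternative says: either (I - K) is invertible, or ker(I - K) ≠ {0} and then range(I - K) = ker((I - K)^*)^⊥, with dim ker(I - K) = dim ker((I - K)^*). We are in the second case, so we need both kernels. Kernel of I - K: (I - K) u = u - u (v·u) = u - u = 0, so ker(I - K) = span{u} = span{(1, -2, 1, -1)} (it is exactly 1-dimensional because rank(I - K) = 3). Kernel of the adjoint: K is real, so (I - K)^* = I - K^T = I - v u^T, and (I - v u^T) v = v - v (u·v) = 0; hence ker((I - K)^*) = span{v} = span{(-8, -3, 1, -2)}. Therefore (I - K) x = y is solvable iff <y, v> = 0, i.e. iff -8y_1 - 3y_2 + y_3 - 2y_4 = 0. When this holds, K y = u (v·y) = 0, so (I - K) y = y and x = y is a particular solution; the full solution set is the line x = y + c·u = y + c·(1, -2, 1, -1), c ∈ C.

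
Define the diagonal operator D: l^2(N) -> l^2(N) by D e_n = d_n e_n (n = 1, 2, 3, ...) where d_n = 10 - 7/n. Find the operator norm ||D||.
||D|| = 10

For a diagonal operator on l^2 with entries d_n, ||D|| = sup_n |d_n|. Here d_1 = 3, d_2 = 13/2, ..., and d_n = 10 - 7/n increases monotonically toward 10. All terms lie in [3, 10), so |d_n| = d_n and the supremum is the limit 10, which is not attained by any individual d_n. Hence ||D|| = 10.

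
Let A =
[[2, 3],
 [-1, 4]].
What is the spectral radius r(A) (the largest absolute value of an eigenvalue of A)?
r(A) = sqrt(11) ≈ 3.3166

The eigenvalues of A are the roots of its characteristic polynomial. With M = A (coefficients from the trace and determinant):
  p(λ) = det(λ I - M) = λ^2 - 6λ + 11.
For λ^2 - 6λ + 11 the discriminant is -8. It is negative, so the roots are the complex-conjugate pair λ = 3 ± (sqrt(8)/2) i ≈ 3 ± 1.4142i. For a conjugate pair the product of the roots equals the constant term, so |λ|^2 = 11 and |λ| = sqrt(11) ≈ 3.3166.
Thus the eigenvalues (to 4 decimals) are 3 ± 1.4142i (modulus 3.3166). The spectral radius is the largest modulus: r(A) = sqrt(11) ≈ 3.3166. (Cross-check: r(A) ≤ ||A||_2 ≈ 5.0198; equality holds whenever A is normal, though it can also hold for some non-normal A.)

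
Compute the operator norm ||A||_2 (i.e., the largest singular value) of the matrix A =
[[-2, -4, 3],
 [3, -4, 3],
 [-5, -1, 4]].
||A||_2 ≈ 8.2155 (= sqrt(largest eigenvalue of A^T A))

||A||_2 = sigma_max(A) = sqrt(lambda_max(A^T A)). Form the symmetric matrix M = A^T A =
[[38, 1, -17],
 [1, 33, -28],
 [-17, -28, 34]].
Its characteristic polynomial (trace, sum of principal 2x2 minors, determinant of M give the coefficients) is
  p(λ) = det(λ I - M) = λ^3 - 105λ^2 + 2594λ - 4225.
No integer candidate from the rational root theorem (±divisors of 4225) is a root, so the roots are irrational. The cubic discriminant is Δ = 5034923689 > 0, so there are three distinct real roots. p(1) = -1735 and p(2) = 551 have opposite signs, so a root lies in (1, 2); Newton's method refines it to λ ≈ 1.7508. p(35) = 815 and p(36) = -265 have opposite signs, so a root lies in (35, 36); Newton's method refines it to λ ≈ 35.7543. p(67) = -1009 and p(68) = 1079 have opposite signs, so a root lies in (67, 68); Newton's method refines it to λ ≈ 67.4949. Check (Vieta): the three roots sum to 105, matching tr M = 105.
So the eigenvalues of A^T A are ≈ 1.7508, 35.7543, 67.4949 (all ≥ 0, as they must be for A^T A). The largest is λ_max ≈ 67.4949, hence ||A||_2 = sqrt(λ_max) ≈ 8.2155.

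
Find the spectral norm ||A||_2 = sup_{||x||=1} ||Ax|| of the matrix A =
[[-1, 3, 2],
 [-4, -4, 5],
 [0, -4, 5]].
||A||_2 ≈ 9.5275 (= sqrt(largest eigenvalue of A^T A))

||A||_2 = sigma_max(A) = sqrt(lambda_max(A^T A)). Form the symmetric matrix M = A^T A =
[[17, 13, -22],
 [13, 41, -34],
 [-22, -34, 54]].
Its characteristic polynomial (trace, sum of principal 2x2 minors, determinant of M give the coefficients) is
  p(λ) = det(λ I - M) = λ^3 - 112λ^2 + 2020λ - 8464.
No integer candidate from the rational root theorem (±divisors of 8464) is a root, so the roots are irrational. The cubic discriminant is Δ = 3183518720 > 0, so there are three distinct real roots. p(6) = -160 and p(7) = 531 have opposite signs, so a root lies in (6, 7); Newton's method refines it to λ ≈ 6.2093. p(15) = 11 and p(16) = -720 have opposite signs, so a root lies in (15, 16); Newton's method refines it to λ ≈ 15.0165. p(90) = -4864 and p(91) = 1455 have opposite signs, so a root lies in (90, 91); Newton's method refines it to λ ≈ 90.7742. Check (Vieta): the three roots sum to 112, matching tr M = 112.
So the eigenvalues of A^T A are ≈ 6.2093, 15.0165, 90.7742 (all ≥ 0, as they must be for A^T A). The largest is λ_max ≈ 90.7742, hence ||A||_2 = sqrt(λ_max) ≈ 9.5275.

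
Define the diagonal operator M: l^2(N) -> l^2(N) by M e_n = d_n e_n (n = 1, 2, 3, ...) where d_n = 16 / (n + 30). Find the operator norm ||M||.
||M|| = 16/31 (attained at n = 1)

For M diagonal, ||M|| = sup_n |d_n| = sup_n 16/(n + 30). This is positive and strictly decreasing in n, so the supremum is attained at n = 1: d_1 = 16/(1 + 30) = 16/31. Hence ||M|| = 16/31.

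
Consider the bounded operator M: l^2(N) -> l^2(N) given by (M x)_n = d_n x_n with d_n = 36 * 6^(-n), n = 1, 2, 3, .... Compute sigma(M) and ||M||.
sigma(M) = {36 * 6^(-n) : n ≥ 1} ∪ {0}; ||M|| = 6

A bounded diagonal operator on l^2 with diagonal entries d_n has spectrum equal to the closure of {d_n : n ≥ 1}: every d_n is an eigenvalue (with eigenvector e_n), so {d_n} ⊂ sigma(M); the spectrum is closed, so its closure is too; and for lambda not in the closure, (M - lambda I) has bounded inverse (the diagonal entries 1/(d_n - lambda) are bounded). For our sequence d_n = 36 * 6^(-n), n = 1, 2, 3, ...:
  - {d_n} = {36 * 6^(-n) : n ≥ 1}; the only limit point is 0
  - closure = {36 * 6^(-n) : n ≥ 1} ∪ {0}
For the norm: a diagonal operator has ||M|| = sup_n |d_n|. Here d_n = 36 * 6^(-n) is positive and decreasing, so sup_n |d_n| = d_1 = 36/6 = 6. So ||M|| = 6.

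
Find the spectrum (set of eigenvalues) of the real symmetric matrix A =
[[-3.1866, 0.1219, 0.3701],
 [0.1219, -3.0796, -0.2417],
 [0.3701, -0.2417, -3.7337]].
sigma(A) ≈ {-4, -3} (-3 with multiplicity 2)

A is real symmetric, so its spectrum consists of real eigenvalues. Expanding the characteristic polynomial of the displayed matrix gives
  det(λ I - A) = p(λ) = λ^3 + (10)λ^2 + (33)λ + (35.9988).
Solving p(λ) = 0 yields eigenvalues ≈ -4, -3, -3. (A is shown rounded to 4 decimals, so these recover the underlying integer eigenvalues to within that precision.)
Verification: the trace of A = -10 equals the sum of eigenvalues -10, and det(A) ≈ -35.9988 matches the eigenvalue product -36.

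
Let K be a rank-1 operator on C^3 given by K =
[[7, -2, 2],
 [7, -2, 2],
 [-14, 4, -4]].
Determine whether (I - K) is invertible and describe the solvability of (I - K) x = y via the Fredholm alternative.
(I - K) is singular (det(I - K) = 0, i.e. 1 ∈ sigma(K)). (I - K) x = y is solvable iff y ⊥ ker((I - K)^*) = span{(7, -2, 2)}, i.e. iff 7y_1 - 2y_2 + 2y_3 = 0. When solvable, the solutions are x = y + c·(1, 1, -2), c arbitrary (ker(I - K) = span{(1, 1, -2)}, dimension 1).

K has rank 1, so it is an outer product K = u v^T: every row of K is a multiple of one row vector. Reading off the entries, u = (1, 1, -2) and v = (7, -2, 2) (row i of K equals u_i·v^T). A rank-one matrix u v^T satisfies K u = u (v·u) and kills the (2)-dimensional subspace v^⊥, so its characteristic polynomial is lambda^2 (lambda - v·u) with v·u = tr K = 1. Hence the eigenvalues of I - K are 1 (multiplicity 2) and 1 - (1) = 0, so det(I - K) = 0. (Direct check: I - K =
[[-6, 2, -2],
 [-7, 3, -2],
 [14, -4, 5]]
has determinant 0.) So 1 is an eigenvalue of K and (I - K) is not invertible. The finite-dimensional Fredholm alternative says: either (I - K) is invertible, or ker(I - K) ≠ {0} and then range(I - K) = ker((I - K)^*)^⊥, with dim ker(I - K) = dim ker((I - K)^*). We are in the second case, so we need both kernels. Kernel of I - K: (I - K) u = u - u (v·u) = u - u = 0, so ker(I - K) = span{u} = span{(1, 1, -2)} (it is exactly 1-dimensional because rank(I - K) = 2). Kernel of the adjoint: K is real, so (I - K)^* = I - K^T = I - v u^T, and (I - v u^T) v = v - v (u·v) = 0; hence ker((I - K)^*) = span{v} = span{(7, -2, 2)}. Therefore (I - K) x = y is solvable iff <y, v> = 0, i.e. iff 7y_1 - 2y_2 + 2y_3 = 0. When this holds, K y = u (v·y) = 0, so (I - K) y = y and x = y is a particular solution; the full solution set is the line x = y + c·u = y + c·(1, 1, -2), c ∈ C.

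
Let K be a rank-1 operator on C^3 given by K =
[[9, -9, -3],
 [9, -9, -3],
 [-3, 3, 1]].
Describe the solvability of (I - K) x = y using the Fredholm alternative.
(I - K) is singular (det(I - K) = 0, i.e. 1 ∈ sigma(K)). (I - K) x = y is solvable iff y ⊥ ker((I - K)^*) = span{(-3, 3, 1)}, i.e. iff -3y_1 + 3y_2 + y_3 = 0. When solvable, the solutions are x = y + c·(-3, -3, 1), c arbitrary (ker(I - K) = span{(-3, -3, 1)}, dimension 1).

K has rank 1, so it is an outer product K = u v^T: every row of K is a multiple of one row vector. Reading off the entries, u = (-3, -3, 1) and v = (-3, 3, 1) (row i of K equals u_i·v^T). A rank-one matrix u v^T satisfies K u = u (v·u) and kills the (2)-dimensional subspace v^⊥, so its characteristic polynomial is lambda^2 (lambda - v·u) with v·u = tr K = 1. Hence the eigenvalues of I - K are 1 (multiplicity 2) and 1 - (1) = 0, so det(I - K) = 0. (Direct check: I - K =
[[-8, 9, 3],
 [-9, 10, 3],
 [3, -3, 0]]
has determinant 0.) So 1 is an eigenvalue of K and (I - K) is not invertible. The finite-dimensional Fredholm alternative says: either (I - K) is invertible, or ker(I - K) ≠ {0} and then range(I - K) = ker((I - K)^*)^⊥, with dim ker(I - K) = dim ker((I - K)^*). We are in the second case, so we need both kernels. Kernel of I - K: (I - K) u = u - u (v·u) = u - u = 0, so ker(I - K) = span{u} = span{(-3, -3, 1)} (it is exactly 1-dimensional because rank(I - K) = 2). Kernel of the adjoint: K is real, so (I - K)^* = I - K^T = I - v u^T, and (I - v u^T) v = v - v (u·v) = 0; hence ker((I - K)^*) = span{v} = span{(-3, 3, 1)}. Therefore (I - K) x = y is solvable iff <y, v> = 0, i.e. iff -3y_1 + 3y_2 + y_3 = 0. When this holds, K y = u (v·y) = 0, so (I - K) y = y and x = y is a particular solution; the full solution set is the line x = y + c·u = y + c·(-3, -3, 1), c ∈ C.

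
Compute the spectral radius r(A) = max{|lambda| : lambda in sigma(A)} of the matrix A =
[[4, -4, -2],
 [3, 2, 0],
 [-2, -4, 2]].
r(A) ≈ 4.5514

The eigenvalues of A are the roots of its characteristic polynomial. With M = A (coefficients from the trace, the sum of principal 2x2 minors, and det A):
  p(λ) = det(λ I - M) = λ^3 - 8λ^2 + 28λ - 56.
No integer candidate from the rational root theorem (±divisors of 56) is a root, so the roots are irrational. The cubic discriminant is Δ = -11200 < 0, so there is one real root and a complex-conjugate pair. p(4) = -8 and p(5) = 9 have opposite signs, so a root lies in (4, 5); Newton's method refines it to λ ≈ 4.5514. Dividing out (λ - (4.5514)) leaves approximately λ^2 - 3.4486λ + 12.304. For λ^2 - 3.4486λ + 12.304 the discriminant is -37.3229. It is negative, so the remaining roots are the complex-conjugate pair λ ≈ 1.7243 ± 3.0546i. Their product equals the constant term, so |λ|^2 ≈ 12.304 and |λ| ≈ 3.5077.
Thus the eigenvalues (to 4 decimals) are 4.5514 (modulus 4.5514); 1.7243 ± 3.0546i (modulus 3.5077). The spectral radius is the largest modulus: r(A) ≈ 4.5514. (Cross-check: r(A) ≤ ||A||_2 ≈ 6.1005; equality holds whenever A is normal, though it can also hold for some non-normal A.)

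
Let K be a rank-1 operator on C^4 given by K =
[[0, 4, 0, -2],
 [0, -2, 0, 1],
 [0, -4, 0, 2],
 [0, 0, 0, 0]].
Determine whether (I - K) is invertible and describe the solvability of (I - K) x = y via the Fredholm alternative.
(I - K) is invertible (det(I - K) = 3 ≠ 0), so for every y in C^4 the equation (I - K) x = y has a unique solution.

K has rank 1, so it is an outer product K = u v^T: every row of K is a multiple of one row vector. Reading off the entries, u = (-2, 1, 2, 0) and v = (0, -2, 0, 1) (row i of K equals u_i·v^T). A rank-one matrix u v^T satisfies K u = u (v·u) and kills the (3)-dimensional subspace v^⊥, so its characteristic polynomial is lambda^3 (lambda - v·u) with v·u = tr K = -2. Hence the eigenvalues of I - K are 1 (multiplicity 3) and 1 - (-2) = 3, so det(I - K) = 3. (Direct check: I - K =
[[1, -4, 0, 2],
 [0, 3, 0, -1],
 [0, 4, 1, -2],
 [0, 0, 0, 1]]
has determinant 3.) The finite-dimensional Fredholm alternative says: either (I - K) is invertible, or ker(I - K) ≠ {0} and then range(I - K) = ker((I - K)^*)^⊥, with dim ker(I - K) = dim ker((I - K)^*). Since det(I - K) ≠ 0, 1 is not an eigenvalue of K and ker(I - K) = {0}, so we are in the first case: for every y there is a unique x = (I - K)^(-1) y. Explicitly, by the Sherman–Morrison formula, (I - u v^T)^(-1) = I + u v^T/(1 - v·u), i.e. (I - K)^(-1) = I + K/(3).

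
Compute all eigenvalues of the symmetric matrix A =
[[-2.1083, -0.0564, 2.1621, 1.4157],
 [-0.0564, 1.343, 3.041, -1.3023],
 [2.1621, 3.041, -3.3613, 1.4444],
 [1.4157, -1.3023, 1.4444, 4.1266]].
sigma(A) ≈ {-6, -2, 3, 5}

A is real symmetric, so its spectrum consists of real eigenvalues. Expanding the characteristic polynomial of the displayed matrix gives
  det(λ I - A) = p(λ) = λ^4 + (0)λ^3 + (-37)λ^2 + (24.0011)λ + (179.9943).
Solving p(λ) = 0 yields eigenvalues ≈ -6, -2, 3, 5. (A is shown rounded to 4 decimals, so these recover the underlying integer eigenvalues to within that precision.)
Verification: the trace of A = 0 equals the sum of eigenvalues 0, and det(A) ≈ 179.9943 matches the eigenvalue product 180.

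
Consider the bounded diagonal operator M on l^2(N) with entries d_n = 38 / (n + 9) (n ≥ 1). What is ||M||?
||M|| = 19/5 (attained at n = 1)

For M diagonal, ||M|| = sup_n |d_n| = sup_n 38/(n + 9). This is positive and strictly decreasing in n, so the supremum is attained at n = 1: d_1 = 38/(1 + 9) = 19/5. Hence ||M|| = 19/5.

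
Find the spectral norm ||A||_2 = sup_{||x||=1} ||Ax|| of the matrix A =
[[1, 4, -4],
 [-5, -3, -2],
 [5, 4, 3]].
||A||_2 ≈ 9.4992 (= sqrt(largest eigenvalue of A^T A))

||A||_2 = sigma_max(A) = sqrt(lambda_max(A^T A)). Form the symmetric matrix M = A^T A =
[[51, 39, 21],
 [39, 41, 2],
 [21, 2, 29]].
Its characteristic polynomial (trace, sum of principal 2x2 minors, determinant of M give the coefficients) is
  p(λ) = det(λ I - M) = λ^3 - 121λ^2 + 2793λ - 1521.
No integer candidate from the rational root theorem (±divisors of 1521) is a root, so the roots are irrational. The cubic discriminant is Δ = 25472982384 > 0, so there are three distinct real roots. p(0) = -1521 and p(1) = 1152 have opposite signs, so a root lies in (0, 1); Newton's method refines it to λ ≈ 0.558. p(30) = 369 and p(31) = -1428 have opposite signs, so a root lies in (30, 31); Newton's method refines it to λ ≈ 30.2081. p(90) = -1251 and p(91) = 4212 have opposite signs, so a root lies in (90, 91); Newton's method refines it to λ ≈ 90.2339. Check (Vieta): the three roots sum to 121, matching tr M = 121.
So the eigenvalues of A^T A are ≈ 0.558, 30.2081, 90.2339 (all ≥ 0, as they must be for A^T A). The largest is λ_max ≈ 90.2339, hence ||A||_2 = sqrt(λ_max) ≈ 9.4992.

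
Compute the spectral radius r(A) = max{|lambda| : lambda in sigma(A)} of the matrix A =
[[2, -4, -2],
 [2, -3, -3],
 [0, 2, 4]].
r(A) = 3

The eigenvalues of A are the roots of its characteristic polynomial. With M = A (coefficients from the trace, the sum of principal 2x2 minors, and det A):
  p(λ) = det(λ I - M) = λ^3 - 3λ^2 + 4λ - 12.
By the rational root theorem any rational root is an integer divisor of 12. Testing λ = 3: p(3) = 27 - 27 + 12 - 12 = 0, so λ = 3 is a root. Dividing out (λ - 3) leaves p(λ) = (λ - 3)(λ^2 + 4). For λ^2 + 4 the discriminant is -16. It is negative, so the roots are the complex-conjugate pair λ = 0 ± (sqrt(16)/2) i ≈ 0 ± 2i. For a conjugate pair the product of the roots equals the constant term, so |λ|^2 = 4 and |λ| = sqrt(4) = 2.
Thus the eigenvalues (to 4 decimals) are 0 ± 2i (modulus 2); 3 (modulus 3). The spectral radius is the largest modulus: r(A) = 3. (Cross-check: r(A) ≤ ||A||_2 ≈ 7.7199; equality holds whenever A is normal, though it can also hold for some non-normal A.)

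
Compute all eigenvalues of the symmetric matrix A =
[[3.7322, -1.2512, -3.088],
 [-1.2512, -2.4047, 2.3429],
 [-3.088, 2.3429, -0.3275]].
sigma(A) ≈ {-4, -1, 6}

A is real symmetric, so its spectrum consists of real eigenvalues. Expanding the characteristic polynomial of the displayed matrix gives
  det(λ I - A) = p(λ) = λ^3 + (-1)λ^2 + (-26)λ + (-24).
Solving p(λ) = 0 yields eigenvalues ≈ -4, -1, 6. (A is shown rounded to 4 decimals, so these recover the underlying integer eigenvalues to within that precision.)
Verification: the trace of A = 1 equals the sum of eigenvalues 1, and det(A) ≈ 24.0004 matches the eigenvalue product 24.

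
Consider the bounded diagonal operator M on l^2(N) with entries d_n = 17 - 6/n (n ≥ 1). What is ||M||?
||M|| = 17

For a diagonal operator on l^2 with entries d_n, ||M|| = sup_n |d_n|. Here d_1 = 11, d_2 = 14, ..., and d_n = 17 - 6/n increases monotonically toward 17. All terms lie in [11, 17), so |d_n| = d_n and the supremum is the limit 17, which is not attained by any individual d_n. Hence ||M|| = 17.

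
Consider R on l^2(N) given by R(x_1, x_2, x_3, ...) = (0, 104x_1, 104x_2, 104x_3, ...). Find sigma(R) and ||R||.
sigma(R) = closed disk {z in C : |z| ≤ 104}; ||R|| = 104

Note R = 104·U where U is the unit right shift (U x)_k = x_{k-1} (with x_0 := 0); so ||R|| = 104||U|| and sigma(R) = 104·sigma(U). ||R x||^2 = sum_{k≥1} |104x_k|^2 = 10816||x||^2, so ||R|| = 104 and sigma(R) ⊂ {|z| ≤ 104}. For any |lambda| < 104, the equation (R - lambda I) x = 0 forces x_1 = 0, then 104x_k = lambda x_{k+1} ⇒ x = 0, so R has no eigenvalues. But (R - lambda I) is not surjective for |lambda| < 104: solving (R - lambda I) x = e_1 would require x_n proportional to (lambda/104)^(-n), which is not in l^2. So every |lambda| < 104 lies in the residual spectrum. The boundary |lambda| = 104 is in the approximate point spectrum (the spectrum is closed). Hence sigma(R) is the closed disk of radius 104.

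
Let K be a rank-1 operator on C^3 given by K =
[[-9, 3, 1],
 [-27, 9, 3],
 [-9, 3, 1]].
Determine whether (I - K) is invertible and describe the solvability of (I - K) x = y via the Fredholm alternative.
(I - K) is singular (det(I - K) = 0, i.e. 1 ∈ sigma(K)). (I - K) x = y is solvable iff y ⊥ ker((I - K)^*) = span{(-9, 3, 1)}, i.e. iff -9y_1 + 3y_2 + y_3 = 0. When solvable, the solutions are x = y + c·(1, 3, 1), c arbitrary (ker(I - K) = span{(1, 3, 1)}, dimension 1).

K has rank 1, so it is an outer product K = u v^T: every row of K is a multiple of one row vector. Reading off the entries, u = (1, 3, 1) and v = (-9, 3, 1) (row i of K equals u_i·v^T). A rank-one matrix u v^T satisfies K u = u (v·u) and kills the (2)-dimensional subspace v^⊥, so its characteristic polynomial is lambda^2 (lambda - v·u) with v·u = tr K = 1. Hence the eigenvalues of I - K are 1 (multiplicity 2) and 1 - (1) = 0, so det(I - K) = 0. (Direct check: I - K =
[[10, -3, -1],
 [27, -8, -3],
 [9, -3, 0]]
has determinant 0.) So 1 is an eigenvalue of K and (I - K) is not invertible. The finite-dimensional Fredholm alternative says: either (I - K) is invertible, or ker(I - K) ≠ {0} and then range(I - K) = ker((I - K)^*)^⊥, with dim ker(I - K) = dim ker((I - K)^*). We are in the second case, so we need both kernels. Kernel of I - K: (I - K) u = u - u (v·u) = u - u = 0, so ker(I - K) = span{u} = span{(1, 3, 1)} (it is exactly 1-dimensional because rank(I - K) = 2). Kernel of the adjoint: K is real, so (I - K)^* = I - K^T = I - v u^T, and (I - v u^T) v = v - v (u·v) = 0; hence ker((I - K)^*) = span{v} = span{(-9, 3, 1)}. Therefore (I - K) x = y is solvable iff <y, v> = 0, i.e. iff -9y_1 + 3y_2 + y_3 = 0. When this holds, K y = u (v·y) = 0, so (I - K) y = y and x = y is a particular solution; the full solution set is the line x = y + c·u = y + c·(1, 3, 1), c ∈ C.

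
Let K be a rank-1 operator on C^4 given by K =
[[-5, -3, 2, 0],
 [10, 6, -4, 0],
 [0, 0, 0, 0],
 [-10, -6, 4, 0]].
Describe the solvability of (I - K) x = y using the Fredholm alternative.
(I - K) is singular (det(I - K) = 0, i.e. 1 ∈ sigma(K)). (I - K) x = y is solvable iff y ⊥ ker((I - K)^*) = span{(-5, -3, 2, 0)}, i.e. iff -5y_1 - 3y_2 + 2y_3 = 0. When solvable, the solutions are x = y + c·(1, -2, 0, 2), c arbitrary (ker(I - K) = span{(1, -2, 0, 2)}, dimension 1).

K has rank 1, so it is an outer product K = u v^T: every row of K is a multiple of one row vector. Reading off the entries, u = (1, -2, 0, 2) and v = (-5, -3, 2, 0) (row i of K equals u_i·v^T). A rank-one matrix u v^T satisfies K u = u (v·u) and kills the (3)-dimensional subspace v^⊥, so its characteristic polynomial is lambda^3 (lambda - v·u) with v·u = tr K = 1. Hence the eigenvalues of I - K are 1 (multiplicity 3) and 1 - (1) = 0, so det(I - K) = 0. (Direct check: I - K =
[[6, 3, -2, 0],
 [-10, -5, 4, 0],
 [0, 0, 1, 0],
 [10, 6, -4, 1]]
has determinant 0.) So 1 is an eigenvalue of K and (I - K) is not invertible. The finite-dimensional Fredholm alternative says: either (I - K) is invertible, or ker(I - K) ≠ {0} and then range(I - K) = ker((I - K)^*)^⊥, with dim ker(I - K) = dim ker((I - K)^*). We are in the second case, so we need both kernels. Kernel of I - K: (I - K) u = u - u (v·u) = u - u = 0, so ker(I - K) = span{u} = span{(1, -2, 0, 2)} (it is exactly 1-dimensional because rank(I - K) = 3). Kernel of the adjoint: K is real, so (I - K)^* = I - K^T = I - v u^T, and (I - v u^T) v = v - v (u·v) = 0; hence ker((I - K)^*) = span{v} = span{(-5, -3, 2, 0)}. Therefore (I - K) x = y is solvable iff <y, v> = 0, i.e. iff -5y_1 - 3y_2 + 2y_3 = 0. When this holds, K y = u (v·y) = 0, so (I - K) y = y and x = y is a particular solution; the full solution set is the line x = y + c·u = y + c·(1, -2, 0, 2), c ∈ C.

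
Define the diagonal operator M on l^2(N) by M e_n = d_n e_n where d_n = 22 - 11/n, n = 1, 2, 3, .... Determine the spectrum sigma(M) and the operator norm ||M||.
sigma(M) = {22 - 11/n : n ≥ 1} ∪ {22}; ||M|| = 22

A bounded diagonal operator on l^2 with diagonal entries d_n has spectrum equal to the closure of {d_n : n ≥ 1}: every d_n is an eigenvalue (with eigenvector e_n), so {d_n} ⊂ sigma(M); the spectrum is closed, so its closure is too; and for lambda not in the closure, (M - lambda I) has bounded inverse (the diagonal entries 1/(d_n - lambda) are bounded). For our sequence d_n = 22 - 11/n, n = 1, 2, 3, ...:
  - {d_n} = {22 - 11/n : n ≥ 1}; the only limit point is 22
  - closure = {22 - 11/n : n ≥ 1} ∪ {22}
For the norm: a diagonal operator has ||M|| = sup_n |d_n|. Here d_n = 22 - 11/n increases monotonically from d_1 = 11 toward 22, with all terms in [11, 22); so sup_n |d_n| = 22 (the supremum is the limit, not attained). So ||M|| = 22.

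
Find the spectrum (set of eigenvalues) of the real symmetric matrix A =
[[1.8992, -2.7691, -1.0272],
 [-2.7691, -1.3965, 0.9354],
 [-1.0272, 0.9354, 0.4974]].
sigma(A) ≈ {-3, 0, 4}

A is real symmetric, so its spectrum consists of real eigenvalues. Expanding the characteristic polynomial of the displayed matrix gives
  det(λ I - A) = p(λ) = λ^3 + (-1)λ^2 + (-12)λ + (0).
Solving p(λ) = 0 yields eigenvalues ≈ -3, 0, 4. (A is shown rounded to 4 decimals, so these recover the underlying integer eigenvalues to within that precision.)
Verification: the trace of A = 1 equals the sum of eigenvalues 1, and det(A) ≈ -0.0001 matches the eigenvalue product 0.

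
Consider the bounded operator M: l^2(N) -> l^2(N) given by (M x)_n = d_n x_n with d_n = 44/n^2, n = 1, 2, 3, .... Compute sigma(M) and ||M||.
sigma(M) = {44/n^2 : n ≥ 1} ∪ {0}; ||M|| = 44

A bounded diagonal operator on l^2 with diagonal entries d_n has spectrum equal to the closure of {d_n : n ≥ 1}: every d_n is an eigenvalue (with eigenvector e_n), so {d_n} ⊂ sigma(M); the spectrum is closed, so its closure is too; and for lambda not in the closure, (M - lambda I) has bounded inverse (the diagonal entries 1/(d_n - lambda) are bounded). For our sequence d_n = 44/n^2, n = 1, 2, 3, ...:
  - {d_n} = {44/n^2 : n ≥ 1}; the only limit point is 0
  - closure = {44/n^2 : n ≥ 1} ∪ {0}
For the norm: a diagonal operator has ||M|| = sup_n |d_n|. Here d_n = 44/n^2 is positive and decreasing, so sup_n |d_n| = d_1 = 44. So ||M|| = 44.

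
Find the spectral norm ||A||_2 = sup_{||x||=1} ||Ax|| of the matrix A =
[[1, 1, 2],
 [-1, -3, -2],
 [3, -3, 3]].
||A||_2 = sqrt((29 + sqrt(833))/2) ≈ 5.3787 (= sqrt(largest eigenvalue of A^T A))

||A||_2 = sigma_max(A) = sqrt(lambda_max(A^T A)). Form the symmetric matrix M = A^T A =
[[11, -5, 13],
 [-5, 19, -1],
 [13, -1, 17]].
Its characteristic polynomial (trace, sum of principal 2x2 minors, determinant of M give the coefficients) is
  p(λ) = det(λ I - M) = λ^3 - 47λ^2 + 524λ - 36.
By the rational root theorem any rational root is an integer divisor of 36. Testing λ = 18: p(18) = 5832 - 15228 + 9432 - 36 = 0, so λ = 18 is a root. Dividing out (λ - 18) leaves p(λ) = (λ - 18)(λ^2 - 29λ + 2). For λ^2 - 29λ + 2 the discriminant is 833. It is nonnegative but not a perfect square, so the roots are real and irrational: λ = (29 ± sqrt(833))/2 ≈ 28.9309, 0.0691.
So the eigenvalues of A^T A are ≈ 0.0691, 18, 28.9309 (all ≥ 0, as they must be for A^T A). The largest is λ_max = (29 + sqrt(833))/2 ≈ 28.9309, hence ||A||_2 = sqrt(λ_max) = sqrt((29 + sqrt(833))/2) ≈ 5.3787.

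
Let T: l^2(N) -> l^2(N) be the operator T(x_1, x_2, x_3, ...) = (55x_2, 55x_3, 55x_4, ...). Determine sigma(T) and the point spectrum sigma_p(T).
sigma(T) = closed disk {z in C : |z| ≤ 55}; sigma_p(T) = open disk {z in C : |z| < 55}

Note T = 55·V where V is the unit left shift (V x)_k = x_{k+1}; so sigma(T) = 55·sigma(V) and ||T|| = 55||V||. ||T x||^2 = 3025sum_{k≥2} |x_k|^2 ≤ 3025||x||^2, with equality on {x : x_1 = 0}, so ||T|| = 55. For any lambda with |lambda| < 55, set r = lambda/55 (|r| < 1); the vector x = (1, r, r^2, ...) is in l^2 and satisfies T x = 55(r, r^2, ...) = lambda x, so lambda is an eigenvalue. On the boundary |lambda| = 55 the geometric series diverges, so no l^2 eigenvector exists, but these lambda lie in the approximate point spectrum. Hence sigma(T) is the closed disk of radius 55 and sigma_p(T) is the open disk.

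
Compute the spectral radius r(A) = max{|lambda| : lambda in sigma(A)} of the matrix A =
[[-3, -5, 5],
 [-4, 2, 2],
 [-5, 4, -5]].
r(A) ≈ 6.3558

The eigenvalues of A are the roots of its characteristic polynomial. With M = A (coefficients from the trace, the sum of principal 2x2 minors, and det A):
  p(λ) = det(λ I - M) = λ^3 + 6λ^2 - 4λ - 174.
No integer candidate from the rational root theorem (±divisors of 174) is a root, so the roots are irrational. The cubic discriminant is Δ = -591116 < 0, so there is one real root and a complex-conjugate pair. p(4) = -30 and p(5) = 81 have opposite signs, so a root lies in (4, 5); Newton's method refines it to λ ≈ 4.3073. Dividing out (λ - (4.3073)) leaves approximately λ^2 + 10.3073λ + 40.3966. For λ^2 + 10.3073λ + 40.3966 the discriminant is -55.3459. It is negative, so the remaining roots are the complex-conjugate pair λ ≈ -5.1536 ± 3.7197i. Their product equals the constant term, so |λ|^2 ≈ 40.3966 and |λ| ≈ 6.3558.
Thus the eigenvalues (to 4 decimals) are 4.3073 (modulus 4.3073); -5.1536 ± 3.7197i (modulus 6.3558). The spectral radius is the largest modulus: r(A) ≈ 6.3558. (Cross-check: r(A) ≤ ||A||_2 ≈ 9.6533; equality holds whenever A is normal, though it can also hold for some non-normal A.)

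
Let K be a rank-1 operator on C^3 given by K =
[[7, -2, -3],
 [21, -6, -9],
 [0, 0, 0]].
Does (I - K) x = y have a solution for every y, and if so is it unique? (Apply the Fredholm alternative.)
(I - K) is singular (det(I - K) = 0, i.e. 1 ∈ sigma(K)). (I - K) x = y is solvable iff y ⊥ ker((I - K)^*) = span{(7, -2, -3)}, i.e. iff 7y_1 - 2y_2 - 3y_3 = 0. When solvable, the solutions are x = y + c·(1, 3, 0), c arbitrary (ker(I - K) = span{(1, 3, 0)}, dimension 1).

K has rank 1, so it is an outer product K = u v^T: every row of K is a multiple of one row vector. Reading off the entries, u = (1, 3, 0) and v = (7, -2, -3) (row i of K equals u_i·v^T). A rank-one matrix u v^T satisfies K u = u (v·u) and kills the (2)-dimensional subspace v^⊥, so its characteristic polynomial is lambda^2 (lambda - v·u) with v·u = tr K = 1. Hence the eigenvalues of I - K are 1 (multiplicity 2) and 1 - (1) = 0, so det(I - K) = 0. (Direct check: I - K =
[[-6, 2, 3],
 [-21, 7, 9],
 [0, 0, 1]]
has determinant 0.) So 1 is an eigenvalue of K and (I - K) is not invertible. The finite-dimensional Fredholm alternative says: either (I - K) is invertible, or ker(I - K) ≠ {0} and then range(I - K) = ker((I - K)^*)^⊥, with dim ker(I - K) = dim ker((I - K)^*). We are in the second case, so we need both kernels. Kernel of I - K: (I - K) u = u - u (v·u) = u - u = 0, so ker(I - K) = span{u} = span{(1, 3, 0)} (it is exactly 1-dimensional because rank(I - K) = 2). Kernel of the adjoint: K is real, so (I - K)^* = I - K^T = I - v u^T, and (I - v u^T) v = v - v (u·v) = 0; hence ker((I - K)^*) = span{v} = span{(7, -2, -3)}. Therefore (I - K) x = y is solvable iff <y, v> = 0, i.e. iff 7y_1 - 2y_2 - 3y_3 = 0. When this holds, K y = u (v·y) = 0, so (I - K) y = y and x = y is a particular solution; the full solution set is the line x = y + c·u = y + c·(1, 3, 0), c ∈ C.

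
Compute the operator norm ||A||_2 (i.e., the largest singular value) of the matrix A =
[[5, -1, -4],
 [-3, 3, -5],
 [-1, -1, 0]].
||A||_2 ≈ 6.6867 (= sqrt(largest eigenvalue of A^T A))

||A||_2 = sigma_max(A) = sqrt(lambda_max(A^T A)). Form the symmetric matrix M = A^T A =
[[35, -13, -5],
 [-13, 11, -11],
 [-5, -11, 41]].
Its characteristic polynomial (trace, sum of principal 2x2 minors, determinant of M give the coefficients) is
  p(λ) = det(λ I - M) = λ^3 - 87λ^2 + 1956λ - 2916.
No integer candidate from the rational root theorem (±divisors of 2916) is a root, so the roots are irrational. The cubic discriminant is Δ = 46012752 > 0, so there are three distinct real roots. p(1) = -1046 and p(2) = 656 have opposite signs, so a root lies in (1, 2); Newton's method refines it to λ ≈ 1.603. p(40) = 124 and p(41) = -46 have opposite signs, so a root lies in (40, 41); Newton's method refines it to λ ≈ 40.6854. p(44) = -100 and p(45) = 54 have opposite signs, so a root lies in (44, 45); Newton's method refines it to λ ≈ 44.7116. Check (Vieta): the three roots sum to 87, matching tr M = 87.
So the eigenvalues of A^T A are ≈ 1.603, 40.6854, 44.7116 (all ≥ 0, as they must be for A^T A). The largest is λ_max ≈ 44.7116, hence ||A||_2 = sqrt(λ_max) ≈ 6.6867.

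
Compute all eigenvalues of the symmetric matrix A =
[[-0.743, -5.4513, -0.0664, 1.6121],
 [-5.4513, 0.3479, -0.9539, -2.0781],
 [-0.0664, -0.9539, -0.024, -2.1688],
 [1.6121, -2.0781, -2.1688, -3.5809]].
sigma(A) ≈ {-6, -5, 1, 6}

A is real symmetric, so its spectrum consists of real eigenvalues. Expanding the characteristic polynomial of the displayed matrix gives
  det(λ I - A) = p(λ) = λ^4 + (4)λ^3 + (-41)λ^2 + (-144.0013)λ + (180).
Solving p(λ) = 0 yields eigenvalues ≈ -6, -5, 1, 6. (A is shown rounded to 4 decimals, so these recover the underlying integer eigenvalues to within that precision.)
Verification: the trace of A = -4 equals the sum of eigenvalues -4, and det(A) ≈ 180.0006 matches the eigenvalue product 180.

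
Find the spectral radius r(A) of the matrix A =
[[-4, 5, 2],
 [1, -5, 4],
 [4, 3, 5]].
r(A) ≈ 7.3695

The eigenvalues of A are the roots of its characteristic polynomial. With M = A (coefficients from the trace, the sum of principal 2x2 minors, and det A):
  p(λ) = det(λ I - M) = λ^3 + 4λ^2 - 50λ - 249.
No integer candidate from the rational root theorem (±divisors of 249) is a root, so the roots are irrational. The cubic discriminant is Δ = -173883 < 0, so there is one real root and a complex-conjugate pair. p(7) = -60 and p(8) = 119 have opposite signs, so a root lies in (7, 8); Newton's method refines it to λ ≈ 7.3695. Dividing out (λ - (7.3695)) leaves approximately λ^2 + 11.3695λ + 33.7878. For λ^2 + 11.3695λ + 33.7878 the discriminant is -5.8854. It is negative, so the remaining roots are the complex-conjugate pair λ ≈ -5.6848 ± 1.213i. Their product equals the constant term, so |λ|^2 ≈ 33.7878 and |λ| ≈ 5.8127.
Thus the eigenvalues (to 4 decimals) are 7.3695 (modulus 7.3695); -5.6848 ± 1.213i (modulus 5.8127). The spectral radius is the largest modulus: r(A) ≈ 7.3695. (Cross-check: r(A) ≤ ||A||_2 ≈ 8.0357; equality holds whenever A is normal, though it can also hold for some non-normal A.)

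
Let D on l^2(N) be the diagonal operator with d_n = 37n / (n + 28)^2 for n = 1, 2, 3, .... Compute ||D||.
||D|| = 37/112 (attained at n = 28)

For D diagonal, ||D|| = sup_n |d_n|. Treat f(x) = 37x / (x + 28)^2 for real x > 0. By the quotient rule, f'(x) = 37(28 - x)/(x + 28)^3, which is positive for x < 28 and negative for x > 28. So f has a unique maximum at x = 28, and since 28 is a positive integer, the supremum over n ≥ 1 is attained at n = 28: d_28 = 37·28/(28 + 28)^2 = 37·28/3136 = 37/112. Hence ||D|| = 37/112.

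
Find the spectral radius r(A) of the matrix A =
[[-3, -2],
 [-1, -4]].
r(A) = 5

The eigenvalues of A are the roots of its characteristic polynomial. With M = A (coefficients from the trace and determinant):
  p(λ) = det(λ I - M) = λ^2 + 7λ + 10.
For λ^2 + 7λ + 10 the discriminant is 9. It is a perfect square (3^2), so the roots are rational: λ = (-7 ± 3)/2 = -2, -5.
Thus the eigenvalues (to 4 decimals) are -2 (modulus 2); -5 (modulus 5). The spectral radius is the largest modulus: r(A) = 5. (Cross-check: r(A) ≤ ||A||_2 ≈ 5.1167; equality holds whenever A is normal, though it can also hold for some non-normal A.)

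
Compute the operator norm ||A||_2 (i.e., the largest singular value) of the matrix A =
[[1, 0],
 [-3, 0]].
||A||_2 = sqrt(10) ≈ 3.1623 (= sqrt(largest eigenvalue of A^T A))

||A||_2 = sigma_max(A) = sqrt(lambda_max(A^T A)). Form the symmetric matrix M = A^T A =
[[10, 0],
 [0, 0]].
Its characteristic polynomial (trace, determinant of M give the coefficients) is
  p(λ) = det(λ I - M) = λ^2 - 10λ.
For λ^2 - 10λ the discriminant is 100. It is a perfect square (10^2), so the roots are rational: λ = (10 ± 10)/2 = 10, 0.
So the eigenvalues of A^T A are ≈ 0, 10 (all ≥ 0, as they must be for A^T A). The largest is λ_max = 10, hence ||A||_2 = sqrt(λ_max) = sqrt(10) ≈ 3.1623.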